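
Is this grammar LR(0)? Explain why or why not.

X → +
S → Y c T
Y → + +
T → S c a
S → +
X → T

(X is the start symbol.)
No. Shift-reduce conflict between [S → + .] and [Y → + . +]

Augment with X' → X and build the canonical LR(0) collection (I0 = CLOSURE({[X' → . X]}), then GOTO on every symbol after a dot until no new states appear). It has 12 states:
  I0: { [S → . +], [S → . Y c T], [T → . S c a], [X → . +], [X → . T], [X' → . X], [Y → . + +] }  — shift
  I1: { [S → + .], [X → + .], [Y → + . +] }  — shift, 2 reduces
  I2: { [T → S . c a] }  — shift
  I3: { [X → T .] }  — reduce
  I4: { [X' → X .] }  — accept
  I5: { [S → Y . c T] }  — shift
  I6: { [S → . +], [S → . Y c T], [S → Y c . T], [T → . S c a], [Y → . + +] }  — shift
  I7: { [S → + .], [Y → + . +] }  — shift, reduce
  I8: { [S → Y c T .] }  — reduce
  I9: { [Y → + + .] }  — reduce
  I10: { [T → S c . a] }  — shift
  I11: { [T → S c a .] }  — reduce

Conflict in state I1:
  Shift-reduce conflict between [S → + .] and [Y → + . +]
So the grammar is NOT LR(0).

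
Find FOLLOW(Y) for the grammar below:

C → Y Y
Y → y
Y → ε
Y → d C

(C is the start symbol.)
In C → Y Y: Y is followed by Y, add FIRST(Y) \ {ε} = { 'd', 'y' }
  Y is nullable, so also add FOLLOW(C)
In C → Y Y: Y is at the end, add FOLLOW(C)

The FOLLOW sets referred to above (computed the same way, to a fixed point):
  FOLLOW(C) = { $, 'd', 'y' }

Taking the union: FOLLOW(Y) = { $, 'd', 'y' }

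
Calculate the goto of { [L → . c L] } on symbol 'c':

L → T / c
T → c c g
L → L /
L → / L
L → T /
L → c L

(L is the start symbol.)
{ [L → . / L], [L → . L /], [L → . T / c], [L → . T /], [L → . c L], [L → c . L], [T → . c c g] }

GOTO(I, 'c') = CLOSURE({ [A → αX.β] : [A → α.Xβ] ∈ I, X = 'c' })

Items with dot before 'c', with the dot advanced:
  [L → . c L] → [L → c . L]
Closure of the advanced items:
  [L → c . L] has the dot before L: add [L → . T / c], [L → . L /], [L → . / L], [L → . T /], [L → . c L]
  [L → . T / c] has the dot before T: add [T → . c c g]

GOTO = { [L → . / L], [L → . L /], [L → . T / c], [L → . T /], [L → . c L], [L → c . L], [T → . c c g] }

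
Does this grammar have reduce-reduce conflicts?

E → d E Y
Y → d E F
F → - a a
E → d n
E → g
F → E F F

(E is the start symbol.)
A reduce-reduce conflict occurs when an LR(0) state has two complete items [A → α .] and [B → β .] — both call for a reduction, and with no lookahead the parser cannot choose between them.

Augment with E' → E and build the canonical LR(0) collection (I0 = CLOSURE({[E' → . E]}), then GOTO on every symbol after a dot until no new states appear). It has 16 states:
  I0: { [E → . d E Y], [E → . d n], [E → . g], [E' → . E] }  — shift
  I1: { [E' → E .] }  — accept
  I2: { [E → . d E Y], [E → . d n], [E → . g], [E → d . E Y], [E → d . n] }  — shift
  I3: { [E → g .] }  — reduce
  I4: { [E → d E . Y], [Y → . d E F] }  — shift
  I5: { [E → d n .] }  — reduce
  I6: { [E → d E Y .] }  — reduce
  I7: { [E → . d E Y], [E → . d n], [E → . g], [Y → d . E F] }  — shift
  I8: { [E → . d E Y], [E → . d n], [E → . g], [F → . - a a], [F → . E F F], [Y → d E . F] }  — shift
  I9: { [F → - . a a] }  — shift
  I10: { [E → . d E Y], [E → . d n], [E → . g], [F → . - a a], [F → . E F F], [F → E . F F] }  — shift
  I11: { [Y → d E F .] }  — reduce
  I12: { [E → . d E Y], [E → . d n], [E → . g], [F → . - a a], [F → . E F F], [F → E F . F] }  — shift
  I13: { [F → E F F .] }  — reduce
  I14: { [F → - a . a] }  — shift
  I15: { [F → - a a .] }  — reduce

No state contains more than one complete item.

Answer: No reduce-reduce conflicts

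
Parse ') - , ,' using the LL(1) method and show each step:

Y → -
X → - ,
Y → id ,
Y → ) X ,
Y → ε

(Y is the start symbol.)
Stack is shown with the top on the left.

Stack    Input      Action
--------------------------
Y $      ) - , , $  output Y → ) X ,
) X , $  ) - , , $  match ')'
X , $    - , , $    output X → - ,
- , , $  - , , $    match '-'
, , $    , , $      match ','
, $      , $        match ','
$        $          accept

The string is accepted.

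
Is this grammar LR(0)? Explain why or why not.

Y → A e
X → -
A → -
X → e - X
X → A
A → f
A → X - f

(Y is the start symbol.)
No. Reduce-reduce conflict: [A → - .] and [X → - .]

A grammar is LR(0) if no state in the canonical LR(0) collection has:
  - both a shift item (dot before a terminal) and a complete item (shift-reduce conflict), or
  - two or more complete items (reduce-reduce conflict; the accept item [Y' → Y .] counts as a complete item here).

Augment with Y' → Y and build the canonical LR(0) collection (I0 = CLOSURE({[Y' → . Y]}), then GOTO on every symbol after a dot until no new states appear). It has 13 states:
  I0: { [A → . -], [A → . X - f], [A → . f], [X → . -], [X → . A], [X → . e - X], [Y → . A e], [Y' → . Y] }  — shift
  I1: { [A → - .], [X → - .] }  — 2 reduces
  I2: { [X → A .], [Y → A . e] }  — shift, reduce
  I3: { [A → X . - f] }  — shift
  I4: { [Y' → Y .] }  — accept
  I5: { [X → e . - X] }  — shift
  I6: { [A → f .] }  — reduce
  I7: { [A → . -], [A → . X - f], [A → . f], [X → . -], [X → . A], [X → . e - X], [X → e - . X] }  — shift
  I8: { [X → A .] }  — reduce
  I9: { [A → X . - f], [X → e - X .] }  — shift, reduce
  I10: { [A → X - . f] }  — shift
  I11: { [A → X - f .] }  — reduce
  I12: { [Y → A e .] }  — reduce

Conflict in state I1:
  Reduce-reduce conflict: [A → - .] and [X → - .]
So the grammar is NOT LR(0).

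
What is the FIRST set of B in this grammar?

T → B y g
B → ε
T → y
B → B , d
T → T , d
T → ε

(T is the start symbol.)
{ ',', ε }

To compute FIRST(B), examine every production with B on the left-hand side, reading each right-hand side left to right until a non-nullable symbol is reached.

From B → ε:
  - ε-production, so ε ∈ FIRST(B)
From B → B , d:
  - B is the symbol being defined: contributes nothing new
    B is nullable, so continue to the next symbol
  - ',' is a terminal: add ',' and stop

Collecting: FIRST(B) = { ',', ε }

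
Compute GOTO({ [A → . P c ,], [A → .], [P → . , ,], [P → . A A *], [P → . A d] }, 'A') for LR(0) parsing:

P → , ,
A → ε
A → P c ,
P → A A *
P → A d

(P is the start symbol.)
GOTO(I, 'A') = CLOSURE({ [A → αX.β] : [A → α.Xβ] ∈ I, X = 'A' })

Items with dot before 'A', with the dot advanced:
  [P → . A A *] → [P → A . A *]
  [P → . A d] → [P → A . d]
Closure of the advanced items:
  [P → A . A *] has the dot before A: add [A → .], [A → . P c ,]
  [A → . P c ,] has the dot before P: add [P → . , ,], [P → . A A *], [P → . A d]

GOTO = { [A → . P c ,], [A → .], [P → . , ,], [P → . A A *], [P → . A d], [P → A . A *], [P → A . d] }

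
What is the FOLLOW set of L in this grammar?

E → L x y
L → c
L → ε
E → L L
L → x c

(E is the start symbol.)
{ $, 'c', 'x' }

In E → L x y: L is followed by x y, add FIRST(x y) \ {ε} = { 'x' }
In E → L L: L is followed by L, add FIRST(L) \ {ε} = { 'c', 'x' }
  L is nullable, so also add FOLLOW(E)
In E → L L: L is at the end, add FOLLOW(E)

The FOLLOW sets referred to above (computed the same way, to a fixed point):
  FOLLOW(E) = { $ }

Taking the union: FOLLOW(L) = { $, 'c', 'x' }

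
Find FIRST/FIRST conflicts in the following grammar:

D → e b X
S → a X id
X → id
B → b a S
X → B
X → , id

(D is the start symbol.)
FIRST sets of the non-terminals at (or reachable through a nullable prefix from) the front of some alternative:
  FIRST(B) = { 'b' }

Productions for X:
  X → id: FIRST = { 'id' }
  X → B: FIRST = { 'b' }
  X → , id: FIRST = { ',' }
D, S, B have only one production, so no FIRST/FIRST conflict is possible there.

All alternatives of each non-terminal have pairwise disjoint FIRST sets.

Answer: No FIRST/FIRST conflicts.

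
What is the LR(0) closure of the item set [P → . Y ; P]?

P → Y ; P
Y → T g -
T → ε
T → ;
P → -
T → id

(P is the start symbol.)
To compute CLOSURE, for each item [A → α.Bβ] where B is a non-terminal, add [B → .γ] for all productions B → γ; repeat for the newly added items until nothing changes.

Start with: [P → . Y ; P]
  [P → . Y ; P] has the dot before Y: add [Y → . T g -]
  [Y → . T g -] has the dot before T: add [T → .], [T → . ;], [T → . id]
No further items can be added.

CLOSURE = { [P → . Y ; P], [T → . ;], [T → . id], [T → .], [Y → . T g -] }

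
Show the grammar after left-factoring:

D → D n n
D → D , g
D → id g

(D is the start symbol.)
D → D D'
D' → n n
D' → , g
D → id g

Left-factoring transforms A → αβ₁ | αβ₂ into A → αA' and A' → β₁ | β₂
(α is the longest common prefix among the alternatives). Repeat until
no nonterminal has two alternatives with a common prefix.

Round 1: D has alternatives sharing prefix 'D'. Introduce D': D → D D'
  Add: D' → n n
  Add: D' → , g

No remaining common prefixes — done.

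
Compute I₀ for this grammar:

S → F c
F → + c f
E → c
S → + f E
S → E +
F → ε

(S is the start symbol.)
First, augment the grammar with S' → S
I₀ = CLOSURE({ [S' → . S] }):
  [S' → . S] has the dot before S: add [S → . F c], [S → . + f E], [S → . E +]
  [S → . F c] has the dot before F: add [F → . + c f], [F → .]
  [S → . E +] has the dot before E: add [E → . c]
No further items can be added.

I₀ = { [E → . c], [F → . + c f], [F → .], [S → . + f E], [S → . E +], [S → . F c], [S' → . S] }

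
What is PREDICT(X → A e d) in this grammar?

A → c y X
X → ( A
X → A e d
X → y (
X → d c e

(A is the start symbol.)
PREDICT(X → A e d) = (FIRST(RHS) \ {ε}) ∪ (FOLLOW(X) if ε ∈ FIRST(RHS), i.e. RHS ⇒* ε)
FIRST(A) = { 'c' }
FIRST(A e d) = { 'c' }
ε ∉ FIRST(A e d), so FOLLOW(X) is not added.
PREDICT(X → A e d) = { 'c' }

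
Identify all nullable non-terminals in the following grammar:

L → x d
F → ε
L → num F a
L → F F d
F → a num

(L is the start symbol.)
A non-terminal is nullable if it can derive ε (the empty string): either it has an ε-production, or it has a production whose right-hand side consists entirely of nullable non-terminals.

ε-productions: F → ε
So F is immediately nullable.
No further non-terminal can be added: every production for the remaining non-terminals contains a terminal or a non-nullable non-terminal.
Nullable = { 'F' }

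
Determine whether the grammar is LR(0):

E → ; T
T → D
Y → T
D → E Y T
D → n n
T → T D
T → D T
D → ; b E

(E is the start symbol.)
No. Shift-reduce conflict between [T → D .] and [D → . ; b E]

A grammar is LR(0) if no state in the canonical LR(0) collection has:
  - both a shift item (dot before a terminal) and a complete item (shift-reduce conflict), or
  - two or more complete items (reduce-reduce conflict; the accept item [E' → E .] counts as a complete item here).

Augment with E' → E and build the canonical LR(0) collection (I0 = CLOSURE({[E' → . E]}), then GOTO on every symbol after a dot until no new states appear). It has 16 states:
  I0: { [E → . ; T], [E' → . E] }  — shift
  I1: { [D → . ; b E], [D → . E Y T], [D → . n n], [E → . ; T], [E → ; . T], [T → . D T], [T → . D], [T → . T D] }  — shift
  I2: { [E' → E .] }  — accept
  I3: { [D → . ; b E], [D → . E Y T], [D → . n n], [D → ; . b E], [E → . ; T], [E → ; . T], [T → . D T], [T → . D], [T → . T D] }  — shift
  I4: { [D → . ; b E], [D → . E Y T], [D → . n n], [E → . ; T], [T → . D T], [T → . D], [T → . T D], [T → D . T], [T → D .] }  — shift, reduce
  I5: { [D → . ; b E], [D → . E Y T], [D → . n n], [D → E . Y T], [E → . ; T], [T → . D T], [T → . D], [T → . T D], [Y → . T] }  — shift
  I6: { [D → . ; b E], [D → . E Y T], [D → . n n], [E → . ; T], [E → ; T .], [T → T . D] }  — shift, reduce
  I7: { [D → n . n] }  — shift
  I8: { [D → n n .] }  — reduce
  I9: { [T → T D .] }  — reduce
  I10: { [D → . ; b E], [D → . E Y T], [D → . n n], [E → . ; T], [T → T . D], [Y → T .] }  — shift, reduce
  I11: { [D → . ; b E], [D → . E Y T], [D → . n n], [D → E Y . T], [E → . ; T], [T → . D T], [T → . D], [T → . T D] }  — shift
  I12: { [D → . ; b E], [D → . E Y T], [D → . n n], [D → E Y T .], [E → . ; T], [T → T . D] }  — shift, reduce
  I13: { [D → . ; b E], [D → . E Y T], [D → . n n], [E → . ; T], [T → D T .], [T → T . D] }  — shift, reduce
  I14: { [D → ; b . E], [E → . ; T] }  — shift
  I15: { [D → ; b E .] }  — reduce

Conflict in state I4:
  Shift-reduce conflict between [T → D .] and [D → . ; b E]
So the grammar is NOT LR(0).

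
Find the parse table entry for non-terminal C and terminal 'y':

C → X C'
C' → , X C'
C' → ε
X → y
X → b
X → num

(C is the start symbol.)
C → X C'

To find M[C, 'y'], we find productions for C where 'y' is in the predict set (PREDICT(N → α) = (FIRST(α) \ {ε}) ∪ (FOLLOW(N) if α ⇒* ε)).

Relevant sets:
  FIRST(X) = { 'b', 'num', 'y' }

C → X C': PREDICT = { 'b', 'num', 'y' }
  'y' is in predict set, so this production goes in M[C, 'y']

M[C, 'y'] = C → X C'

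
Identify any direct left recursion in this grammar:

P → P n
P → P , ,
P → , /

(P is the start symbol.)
Yes, P is left-recursive

P → P n: LEFT RECURSIVE (starts with P)
P → P , ,: LEFT RECURSIVE (starts with P)
P → , /: starts with ','

The grammar has direct left recursion on: P.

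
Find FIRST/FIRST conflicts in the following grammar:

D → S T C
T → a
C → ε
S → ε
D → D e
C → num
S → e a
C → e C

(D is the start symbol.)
A FIRST/FIRST conflict occurs when two productions N → α and N → β for the same non-terminal have FIRST(α) ∩ FIRST(β) ≠ ∅ (with ε ∈ FIRST of a nullable right-hand side, so two nullable alternatives also conflict).

FIRST sets of the non-terminals at (or reachable through a nullable prefix from) the front of some alternative:
  FIRST(S) = { 'e', ε }
  FIRST(T) = { 'a' }
  FIRST(D) = { 'a', 'e' }

Productions for D:
  D → S T C: FIRST = { 'a', 'e' }
  D → D e: FIRST = { 'a', 'e' }
Productions for C:
  C → ε: FIRST = { ε }
  C → num: FIRST = { 'num' }
  C → e C: FIRST = { 'e' }
Productions for S:
  S → ε: FIRST = { ε }
  S → e a: FIRST = { 'e' }
T has only one production, so no FIRST/FIRST conflict is possible there.

Conflict for D: D → S T C and D → D e
  Overlap: { 'a', 'e' }

Answer: Yes. D → S T C / D → D e on { 'a', 'e' }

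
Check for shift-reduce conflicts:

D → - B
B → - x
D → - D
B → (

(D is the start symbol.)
No shift-reduce conflicts

A shift-reduce conflict occurs when an LR(0) state has both:
  - a complete (reduce) item [A → α .] (dot at the end), and
  - a shift item [B → β . c γ] (dot before a terminal).

Augment with D' → D and build the canonical LR(0) collection (I0 = CLOSURE({[D' → . D]}), then GOTO on every symbol after a dot until no new states appear). It has 8 states:
  I0: { [D → . - B], [D → . - D], [D' → . D] }  — shift
  I1: { [B → . (], [B → . - x], [D → - . B], [D → - . D], [D → . - B], [D → . - D] }  — shift
  I2: { [D' → D .] }  — accept
  I3: { [B → ( .] }  — reduce
  I4: { [B → - . x], [B → . (], [B → . - x], [D → - . B], [D → - . D], [D → . - B], [D → . - D] }  — shift
  I5: { [D → - B .] }  — reduce
  I6: { [D → - D .] }  — reduce
  I7: { [B → - x .] }  — reduce

No state contains both a complete item and a shift item.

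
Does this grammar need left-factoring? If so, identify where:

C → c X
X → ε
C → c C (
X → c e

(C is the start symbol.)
Left-factoring is needed when two productions for the same non-terminal
share a common prefix on the right-hand side.

Productions for C:
  C → c X
  C → c C (
Productions for X:
  X → ε
  X → c e

Found common prefix 'c' in productions for C

Answer: Yes, C has productions with common prefix 'c'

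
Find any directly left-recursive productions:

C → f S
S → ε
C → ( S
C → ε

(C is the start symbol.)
Direct left recursion occurs when N → N α for some non-terminal N (the right-hand side begins with the left-hand side itself).

C → f S: starts with f
S → ε: starts with ε
C → ( S: starts with '('
C → ε: starts with ε

No direct left recursion found.

Answer: No direct left recursion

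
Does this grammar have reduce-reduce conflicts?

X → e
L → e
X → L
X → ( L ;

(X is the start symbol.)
A reduce-reduce conflict occurs when an LR(0) state has two complete items [A → α .] and [B → β .] — both call for a reduction, and with no lookahead the parser cannot choose between them.

Augment with X' → X and build the canonical LR(0) collection (I0 = CLOSURE({[X' → . X]}), then GOTO on every symbol after a dot until no new states appear). It has 8 states:
  I0: { [L → . e], [X → . ( L ;], [X → . L], [X → . e], [X' → . X] }  — shift
  I1: { [L → . e], [X → ( . L ;] }  — shift
  I2: { [X → L .] }  — reduce
  I3: { [X' → X .] }  — accept
  I4: { [L → e .], [X → e .] }  — 2 reduces
  I5: { [X → ( L . ;] }  — shift
  I6: { [L → e .] }  — reduce
  I7: { [X → ( L ; .] }  — reduce

I4 contains complete items [L → e .], [X → e .] — reduce-reduce conflict.

Answer: Yes — I4: [L → e .] vs [X → e .]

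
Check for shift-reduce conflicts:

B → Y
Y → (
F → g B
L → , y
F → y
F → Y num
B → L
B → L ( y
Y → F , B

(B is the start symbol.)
Yes — I5: [B → L .] vs [B → L . ( y]; I6: [B → Y .] vs [F → Y . num]

A shift-reduce conflict occurs when an LR(0) state has both:
  - a complete (reduce) item [A → α .] (dot at the end), and
  - a shift item [B → β . c γ] (dot before a terminal).

Augment with B' → B and build the canonical LR(0) collection (I0 = CLOSURE({[B' → . B]}), then GOTO on every symbol after a dot until no new states appear). It has 16 states:
  I0: { [B → . L ( y], [B → . L], [B → . Y], [B' → . B], [F → . Y num], [F → . g B], [F → . y], [L → . , y], [Y → . (], [Y → . F , B] }  — shift
  I1: { [Y → ( .] }  — reduce
  I2: { [L → , . y] }  — shift
  I3: { [B' → B .] }  — accept
  I4: { [Y → F . , B] }  — shift
  I5: { [B → L . ( y], [B → L .] }  — shift, reduce
  I6: { [B → Y .], [F → Y . num] }  — shift, reduce
  I7: { [B → . L ( y], [B → . L], [B → . Y], [F → . Y num], [F → . g B], [F → . y], [F → g . B], [L → . , y], [Y → . (], [Y → . F , B] }  — shift
  I8: { [F → y .] }  — reduce
  I9: { [F → g B .] }  — reduce
  I10: { [F → Y num .] }  — reduce
  I11: { [B → L ( . y] }  — shift
  I12: { [B → L ( y .] }  — reduce
  I13: { [B → . L ( y], [B → . L], [B → . Y], [F → . Y num], [F → . g B], [F → . y], [L → . , y], [Y → . (], [Y → . F , B], [Y → F , . B] }  — shift
  I14: { [Y → F , B .] }  — reduce
  I15: { [L → , y .] }  — reduce

I5 contains reduce item [B → L .] and shift item [B → L . ( y] — shift-reduce conflict.
I6 contains reduce item [B → Y .] and shift item [F → Y . num] — shift-reduce conflict.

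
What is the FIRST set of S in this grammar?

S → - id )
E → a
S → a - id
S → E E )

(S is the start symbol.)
To compute FIRST(S), examine every production with S on the left-hand side, reading each right-hand side left to right until a non-nullable symbol is reached.

FIRST sets of the other non-terminals involved (by the same procedure, iterated to a fixed point):
  FIRST(E) = { 'a' }

From S → - id ):
  - '-' is a terminal: add '-' and stop
From S → a - id:
  - a is a terminal: add 'a' and stop
From S → E E ):
  - E is a non-terminal: add FIRST(E) \ {ε} = { 'a' }
    E is not nullable, so stop

Collecting: FIRST(S) = { '-', 'a' }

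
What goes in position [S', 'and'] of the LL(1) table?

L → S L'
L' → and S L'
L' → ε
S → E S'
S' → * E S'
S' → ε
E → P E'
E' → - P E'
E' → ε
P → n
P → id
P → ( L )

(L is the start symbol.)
To find M[S', 'and'], we find productions for S' where 'and' is in the predict set (PREDICT(N → α) = (FIRST(α) \ {ε}) ∪ (FOLLOW(N) if α ⇒* ε)).

Relevant sets:
  FOLLOW(S') = { $, ')', 'and' }

S' → * E S': PREDICT = { '*' }
S' → ε: PREDICT = { $, ')', 'and' }
  'and' is in predict set, so this production goes in M[S', 'and']

M[S', 'and'] = S' → ε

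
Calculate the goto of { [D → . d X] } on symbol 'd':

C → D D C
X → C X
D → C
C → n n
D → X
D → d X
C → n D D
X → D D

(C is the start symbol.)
GOTO(I, 'd') = CLOSURE({ [A → αX.β] : [A → α.Xβ] ∈ I, X = 'd' })

Items with dot before 'd', with the dot advanced:
  [D → . d X] → [D → d . X]
Closure of the advanced items:
  [D → d . X] has the dot before X: add [X → . C X], [X → . D D]
  [X → . C X] has the dot before C: add [C → . D D C], [C → . n n], [C → . n D D]
  [X → . D D] has the dot before D: add [D → . C], [D → . X], [D → . d X]

GOTO = { [C → . D D C], [C → . n D D], [C → . n n], [D → . C], [D → . X], [D → . d X], [D → d . X], [X → . C X], [X → . D D] }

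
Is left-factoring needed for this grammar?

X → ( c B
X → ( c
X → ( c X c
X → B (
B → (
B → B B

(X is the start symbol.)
Left-factoring is needed when two productions for the same non-terminal
share a common prefix on the right-hand side.

Productions for X:
  X → ( c B
  X → ( c
  X → ( c X c
  X → B (
Productions for B:
  B → (
  B → B B

Found common prefix '( c' in productions for X

Answer: Yes, X has productions with common prefix '( c'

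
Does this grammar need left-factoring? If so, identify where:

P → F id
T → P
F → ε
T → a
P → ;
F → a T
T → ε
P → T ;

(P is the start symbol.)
Left-factoring is needed when two productions for the same non-terminal
share a common prefix on the right-hand side.

Productions for P:
  P → F id
  P → ;
  P → T ;
Productions for T:
  T → P
  T → a
  T → ε
Productions for F:
  F → ε
  F → a T

No common prefixes found.

Answer: No, left-factoring is not needed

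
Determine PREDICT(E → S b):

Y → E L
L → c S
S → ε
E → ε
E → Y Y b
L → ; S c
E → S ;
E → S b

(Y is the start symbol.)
PREDICT(E → S b) = (FIRST(RHS) \ {ε}) ∪ (FOLLOW(E) if ε ∈ FIRST(RHS), i.e. RHS ⇒* ε)
FIRST(S) = { ε }
FIRST(S b) = { 'b' }
ε ∉ FIRST(S b), so FOLLOW(E) is not added.
PREDICT(E → S b) = { 'b' }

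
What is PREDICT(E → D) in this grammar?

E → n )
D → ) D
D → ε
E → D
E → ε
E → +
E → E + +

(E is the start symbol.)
{ $, ')', '+' }

PREDICT(E → D) = (FIRST(RHS) \ {ε}) ∪ (FOLLOW(E) if ε ∈ FIRST(RHS), i.e. RHS ⇒* ε)
FIRST(D) = { ')', ε }
FIRST(D) = { ')', ε }
ε ∈ FIRST(D) (the right-hand side is nullable), so add FOLLOW(E) = { $, '+' }
PREDICT(E → D) = { $, ')', '+' }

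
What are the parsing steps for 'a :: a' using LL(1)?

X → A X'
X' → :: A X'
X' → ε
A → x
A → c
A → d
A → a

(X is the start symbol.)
Stack is shown with the top on the left.

Stack      Input     Action
---------------------------
X $        a :: a $  output X → A X'
A X' $     a :: a $  output A → a
a X' $     a :: a $  match 'a'
X' $       :: a $    output X' → :: A X'
:: A X' $  :: a $    match '::'
A X' $     a $       output A → a
a X' $     a $       match 'a'
X' $       $         output X' → ε
$          $         accept

The string is accepted.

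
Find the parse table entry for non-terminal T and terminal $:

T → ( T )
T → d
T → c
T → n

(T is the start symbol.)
To find M[T, $], we find productions for T where $ is in the predict set (PREDICT(N → α) = (FIRST(α) \ {ε}) ∪ (FOLLOW(N) if α ⇒* ε)).

T → ( T ): PREDICT = { '(' }
T → d: PREDICT = { 'd' }
T → c: PREDICT = { 'c' }
T → n: PREDICT = { 'n' }

M[T, $] is empty (no production applies)

Answer: Empty (error entry)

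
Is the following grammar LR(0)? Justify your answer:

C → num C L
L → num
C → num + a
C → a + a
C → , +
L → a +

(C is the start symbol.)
A grammar is LR(0) if no state in the canonical LR(0) collection has:
  - both a shift item (dot before a terminal) and a complete item (shift-reduce conflict), or
  - two or more complete items (reduce-reduce conflict; the accept item [C' → C .] counts as a complete item here).

Augment with C' → C and build the canonical LR(0) collection (I0 = CLOSURE({[C' → . C]}), then GOTO on every symbol after a dot until no new states appear). It has 15 states:
  I0: { [C → . , +], [C → . a + a], [C → . num + a], [C → . num C L], [C' → . C] }  — shift
  I1: { [C → , . +] }  — shift
  I2: { [C' → C .] }  — accept
  I3: { [C → a . + a] }  — shift
  I4: { [C → . , +], [C → . a + a], [C → . num + a], [C → . num C L], [C → num . + a], [C → num . C L] }  — shift
  I5: { [C → num + . a] }  — shift
  I6: { [C → num C . L], [L → . a +], [L → . num] }  — shift
  I7: { [C → num C L .] }  — reduce
  I8: { [L → a . +] }  — shift
  I9: { [L → num .] }  — reduce
  I10: { [L → a + .] }  — reduce
  I11: { [C → num + a .] }  — reduce
  I12: { [C → a + . a] }  — shift
  I13: { [C → a + a .] }  — reduce
  I14: { [C → , + .] }  — reduce

Every state is either a pure shift/goto state or contains exactly one complete item and nothing to shift — no conflicts. The grammar is LR(0).

Answer: Yes, the grammar is LR(0)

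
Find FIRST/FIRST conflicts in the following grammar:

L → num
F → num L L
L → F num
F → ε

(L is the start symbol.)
FIRST sets of the non-terminals at (or reachable through a nullable prefix from) the front of some alternative:
  FIRST(F) = { 'num', ε }

Productions for L:
  L → num: FIRST = { 'num' }
  L → F num: FIRST = { 'num' }
Productions for F:
  F → num L L: FIRST = { 'num' }
  F → ε: FIRST = { ε }

Conflict for L: L → num and L → F num
  Overlap: { 'num' }

Answer: Yes. L → num / L → F num on { 'num' }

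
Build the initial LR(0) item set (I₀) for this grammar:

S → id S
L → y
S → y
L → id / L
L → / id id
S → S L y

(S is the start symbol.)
{ [S → . S L y], [S → . id S], [S → . y], [S' → . S] }

First, augment the grammar with S' → S
I₀ = CLOSURE({ [S' → . S] }):
  [S' → . S] has the dot before S: add [S → . id S], [S → . y], [S → . S L y]
No further items can be added.

I₀ = { [S → . S L y], [S → . id S], [S → . y], [S' → . S] }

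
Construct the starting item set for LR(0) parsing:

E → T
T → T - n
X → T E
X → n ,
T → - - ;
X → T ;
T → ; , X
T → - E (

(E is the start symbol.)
{ [E → . T], [E' → . E], [T → . - - ;], [T → . - E (], [T → . ; , X], [T → . T - n] }

First, augment the grammar with E' → E
I₀ = CLOSURE({ [E' → . E] }):
  [E' → . E] has the dot before E: add [E → . T]
  [E → . T] has the dot before T: add [T → . T - n], [T → . - - ;], [T → . ; , X], [T → . - E (]
No further items can be added.

I₀ = { [E → . T], [E' → . E], [T → . - - ;], [T → . - E (], [T → . ; , X], [T → . T - n] }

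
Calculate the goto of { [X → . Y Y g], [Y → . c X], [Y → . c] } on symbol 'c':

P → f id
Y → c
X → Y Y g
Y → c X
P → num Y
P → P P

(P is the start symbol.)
{ [X → . Y Y g], [Y → . c X], [Y → . c], [Y → c . X], [Y → c .] }

GOTO(I, 'c') = CLOSURE({ [A → αX.β] : [A → α.Xβ] ∈ I, X = 'c' })

Items with dot before 'c', with the dot advanced:
  [Y → . c] → [Y → c .]
  [Y → . c X] → [Y → c . X]
Closure of the advanced items:
  [Y → c . X] has the dot before X: add [X → . Y Y g]
  [X → . Y Y g] has the dot before Y: add [Y → . c], [Y → . c X]

GOTO = { [X → . Y Y g], [Y → . c X], [Y → . c], [Y → c . X], [Y → c .] }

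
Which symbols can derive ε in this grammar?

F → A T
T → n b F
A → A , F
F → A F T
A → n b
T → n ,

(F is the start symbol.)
None

A non-terminal is nullable if it can derive ε (the empty string): either it has an ε-production, or it has a production whose right-hand side consists entirely of nullable non-terminals.

There are no ε-productions, so no non-terminal can derive ε.
No non-terminals are nullable.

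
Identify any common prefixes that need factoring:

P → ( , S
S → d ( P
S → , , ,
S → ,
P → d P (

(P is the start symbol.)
Left-factoring is needed when two productions for the same non-terminal
share a common prefix on the right-hand side.

Productions for P:
  P → ( , S
  P → d P (
Productions for S:
  S → d ( P
  S → , , ,
  S → ,

Found common prefix ',' in productions for S

Answer: Yes, S has productions with common prefix ','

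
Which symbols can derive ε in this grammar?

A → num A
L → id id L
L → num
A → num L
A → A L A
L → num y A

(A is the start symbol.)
There are no ε-productions, so no non-terminal can derive ε.
No non-terminals are nullable.

Answer: None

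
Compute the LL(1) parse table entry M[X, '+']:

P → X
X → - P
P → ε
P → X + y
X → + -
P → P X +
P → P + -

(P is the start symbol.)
X → + -

To find M[X, '+'], we find productions for X where '+' is in the predict set (PREDICT(N → α) = (FIRST(α) \ {ε}) ∪ (FOLLOW(N) if α ⇒* ε)).

X → - P: PREDICT = { '-' }
X → + -: PREDICT = { '+' }
  '+' is in predict set, so this production goes in M[X, '+']

M[X, '+'] = X → + -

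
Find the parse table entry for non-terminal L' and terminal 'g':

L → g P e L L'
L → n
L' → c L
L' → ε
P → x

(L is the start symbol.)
Empty (error entry)

To find M[L', 'g'], we find productions for L' where 'g' is in the predict set (PREDICT(N → α) = (FIRST(α) \ {ε}) ∪ (FOLLOW(N) if α ⇒* ε)).

Relevant sets:
  FOLLOW(L') = { $, 'c' }

L' → c L: PREDICT = { 'c' }
L' → ε: PREDICT = { $, 'c' }

M[L', 'g'] is empty (no production applies)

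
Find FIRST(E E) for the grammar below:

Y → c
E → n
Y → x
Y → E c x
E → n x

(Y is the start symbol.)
{ 'n' }

FIRST sets of the non-terminals involved (from the grammar, by fixed-point iteration):
  FIRST(E) = { 'n' }

To compute FIRST(E E), process the symbols left to right:
Symbol E is a non-terminal. Add FIRST(E) \ {ε} = { 'n' }
E is not nullable (ε ∉ FIRST(E)), so stop here.
FIRST(E E) = { 'n' }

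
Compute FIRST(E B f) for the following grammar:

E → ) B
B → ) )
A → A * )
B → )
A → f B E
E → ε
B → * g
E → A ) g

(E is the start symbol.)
FIRST sets of the non-terminals involved (from the grammar, by fixed-point iteration):
  FIRST(E) = { ')', 'f', ε }
  FIRST(B) = { ')', '*' }

To compute FIRST(E B f), process the symbols left to right:
Symbol E is a non-terminal. Add FIRST(E) \ {ε} = { ')', 'f' }
E is nullable (ε ∈ FIRST(E)), continue to the next symbol.
Symbol B is a non-terminal. Add FIRST(B) \ {ε} = { ')', '*' }
B is not nullable (ε ∉ FIRST(B)), so stop here.
FIRST(E B f) = { ')', '*', 'f' }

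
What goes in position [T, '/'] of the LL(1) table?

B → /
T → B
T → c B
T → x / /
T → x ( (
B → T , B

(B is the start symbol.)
To find M[T, '/'], we find productions for T where '/' is in the predict set (PREDICT(N → α) = (FIRST(α) \ {ε}) ∪ (FOLLOW(N) if α ⇒* ε)).

Relevant sets:
  FIRST(B) = { '/', 'c', 'x' }

T → B: PREDICT = { '/', 'c', 'x' }
  '/' is in predict set, so this production goes in M[T, '/']
T → c B: PREDICT = { 'c' }
T → x / /: PREDICT = { 'x' }
T → x ( (: PREDICT = { 'x' }

M[T, '/'] = T → B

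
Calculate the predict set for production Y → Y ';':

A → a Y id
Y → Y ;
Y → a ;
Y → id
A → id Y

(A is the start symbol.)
PREDICT(Y → Y ';') = (FIRST(RHS) \ {ε}) ∪ (FOLLOW(Y) if ε ∈ FIRST(RHS), i.e. RHS ⇒* ε)
FIRST(Y) = { 'a', 'id' }
FIRST(Y ';') = { 'a', 'id' }
ε ∉ FIRST(Y ';'), so FOLLOW(Y) is not added.
PREDICT(Y → Y ';') = { 'a', 'id' }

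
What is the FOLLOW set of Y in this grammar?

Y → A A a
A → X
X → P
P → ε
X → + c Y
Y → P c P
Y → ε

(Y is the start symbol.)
{ $, '+', 'a' }

Y is the start symbol, so $ ∈ FOLLOW(Y).
In X → + c Y: Y is at the end, add FOLLOW(X)

The FOLLOW sets referred to above (computed the same way, to a fixed point):
  FOLLOW(X) = { '+', 'a' }

Taking the union: FOLLOW(Y) = { $, '+', 'a' }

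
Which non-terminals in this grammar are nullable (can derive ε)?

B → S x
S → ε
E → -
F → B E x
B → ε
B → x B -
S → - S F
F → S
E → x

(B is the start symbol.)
{ 'B', 'F', 'S' }

A non-terminal is nullable if it can derive ε (the empty string): either it has an ε-production, or it has a production whose right-hand side consists entirely of nullable non-terminals.

ε-productions: S → ε, B → ε
So S, B are immediately nullable.
F → S: every symbol on the right is nullable, so F is nullable too.
No further non-terminal can be added: every production for the remaining non-terminals contains a terminal or a non-nullable non-terminal.
Nullable = { 'B', 'F', 'S' }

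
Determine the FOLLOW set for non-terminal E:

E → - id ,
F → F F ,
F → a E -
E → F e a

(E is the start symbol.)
{ $, '-' }

E is the start symbol, so $ ∈ FOLLOW(E).
In F → a E -: E is followed by '-', add FIRST('-') \ {ε} = { '-' }

Taking the union: FOLLOW(E) = { $, '-' }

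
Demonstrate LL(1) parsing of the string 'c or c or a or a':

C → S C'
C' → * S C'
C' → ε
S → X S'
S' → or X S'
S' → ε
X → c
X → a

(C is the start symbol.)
LL(1) parsing maintains a stack (initially the start symbol over $) and the input. At each step: if the stack top is a terminal, match it against the current input token; if it is a non-terminal N, replace it with the RHS of M[N, lookahead] (the unique production whose predict set contains the lookahead).

Stack is shown with the top on the left.

Stack         Input               Action
----------------------------------------
C $           c or c or a or a $  output C → S C'
S C' $        c or c or a or a $  output S → X S'
X S' C' $     c or c or a or a $  output X → c
c S' C' $     c or c or a or a $  match 'c'
S' C' $       or c or a or a $    output S' → or X S'
or X S' C' $  or c or a or a $    match 'or'
X S' C' $     c or a or a $       output X → c
c S' C' $     c or a or a $       match 'c'
S' C' $       or a or a $         output S' → or X S'
or X S' C' $  or a or a $         match 'or'
X S' C' $     a or a $            output X → a
a S' C' $     a or a $            match 'a'
S' C' $       or a $              output S' → or X S'
or X S' C' $  or a $              match 'or'
X S' C' $     a $                 output X → a
a S' C' $     a $                 match 'a'
S' C' $       $                   output S' → ε
C' $          $                   output C' → ε
$             $                   accept

The string is accepted.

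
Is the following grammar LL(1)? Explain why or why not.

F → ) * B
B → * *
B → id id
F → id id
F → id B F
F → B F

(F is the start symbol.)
No. Predict set conflict for F: { 'id' }

Relevant sets:
  FIRST(B) = { '*', 'id' }

For F:
  PREDICT(F → ')' '*' B) = { ')' }
  PREDICT(F → id id) = { 'id' }
  PREDICT(F → id B F) = { 'id' }
  PREDICT(F → B F) = { '*', 'id' }
For B:
  PREDICT(B → '*' '*') = { '*' }
  PREDICT(B → id id) = { 'id' }

Conflict found: Predict set conflict for F: { 'id' }
The grammar is NOT LL(1).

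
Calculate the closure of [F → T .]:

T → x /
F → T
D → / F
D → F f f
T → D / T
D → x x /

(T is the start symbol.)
To compute CLOSURE, for each item [A → α.Bβ] where B is a non-terminal, add [B → .γ] for all productions B → γ; repeat for the newly added items until nothing changes.

Start with: [F → T .]
The dot is at the end, so nothing is added.

CLOSURE = { [F → T .] }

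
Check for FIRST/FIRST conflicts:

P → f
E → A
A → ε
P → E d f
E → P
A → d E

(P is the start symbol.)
A FIRST/FIRST conflict occurs when two productions N → α and N → β for the same non-terminal have FIRST(α) ∩ FIRST(β) ≠ ∅ (with ε ∈ FIRST of a nullable right-hand side, so two nullable alternatives also conflict).

FIRST sets of the non-terminals at (or reachable through a nullable prefix from) the front of some alternative:
  FIRST(E) = { 'd', 'f', ε }
  FIRST(A) = { 'd', ε }
  FIRST(P) = { 'd', 'f' }

Productions for P:
  P → f: FIRST = { 'f' }
  P → E d f: FIRST = { 'd', 'f' }
Productions for E:
  E → A: FIRST = { 'd', ε }
  E → P: FIRST = { 'd', 'f' }
Productions for A:
  A → ε: FIRST = { ε }
  A → d E: FIRST = { 'd' }

Conflict for P: P → f and P → E d f
  Overlap: { 'f' }
Conflict for E: E → A and E → P
  Overlap: { 'd' }

Answer: Yes. P → f / P → E d f on { 'f' }; E → A / E → P on { 'd' }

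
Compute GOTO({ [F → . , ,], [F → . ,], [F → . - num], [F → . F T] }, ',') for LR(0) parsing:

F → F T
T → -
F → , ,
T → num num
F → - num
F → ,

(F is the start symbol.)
GOTO(I, ',') = CLOSURE({ [A → αX.β] : [A → α.Xβ] ∈ I, X = ',' })

Items with dot before ',', with the dot advanced:
  [F → . ,] → [F → , .]
  [F → . , ,] → [F → , . ,]
Closure adds nothing (no advanced item has the dot before a non-terminal).

GOTO = { [F → , . ,], [F → , .] }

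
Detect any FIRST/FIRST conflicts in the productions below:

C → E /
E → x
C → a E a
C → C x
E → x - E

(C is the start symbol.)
Yes. C → E '/' / C → C x on { 'x' }; C → a E a / C → C x on { 'a' }; E → x / E → x '-' E on { 'x' }

FIRST sets of the non-terminals at (or reachable through a nullable prefix from) the front of some alternative:
  FIRST(E) = { 'x' }
  FIRST(C) = { 'a', 'x' }

Productions for C:
  C → E /: FIRST = { 'x' }
  C → a E a: FIRST = { 'a' }
  C → C x: FIRST = { 'a', 'x' }
Productions for E:
  E → x: FIRST = { 'x' }
  E → x - E: FIRST = { 'x' }

Conflict for C: C → E / and C → C x
  Overlap: { 'x' }
Conflict for C: C → a E a and C → C x
  Overlap: { 'a' }
Conflict for E: E → x and E → x - E
  Overlap: { 'x' }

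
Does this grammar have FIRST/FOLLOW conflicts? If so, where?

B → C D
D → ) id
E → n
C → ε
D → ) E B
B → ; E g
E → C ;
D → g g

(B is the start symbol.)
A FIRST/FOLLOW conflict occurs when a non-terminal N has a nullable alternative N → β (β ⇒* ε) and another alternative N → α with FIRST(α) ∩ FOLLOW(N) ≠ ∅: on such a lookahead the parser cannot decide between expanding α and letting N vanish via β.

Nullable non-terminals: C.
C has a nullable alternative but only one production, so nothing to check.

B, D, E have no nullable alternative, so no FIRST/FOLLOW check is needed there.

No FIRST/FOLLOW conflicts found.

Answer: No FIRST/FOLLOW conflicts.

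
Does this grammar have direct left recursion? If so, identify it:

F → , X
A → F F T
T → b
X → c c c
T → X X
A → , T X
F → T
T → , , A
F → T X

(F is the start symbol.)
No direct left recursion

Direct left recursion occurs when N → N α for some non-terminal N (the right-hand side begins with the left-hand side itself).

F → , X: starts with ','
A → F F T: starts with F
T → b: starts with b
X → c c c: starts with c
T → X X: starts with X
A → , T X: starts with ','
F → T: starts with T
T → , , A: starts with ','
F → T X: starts with T

No direct left recursion found.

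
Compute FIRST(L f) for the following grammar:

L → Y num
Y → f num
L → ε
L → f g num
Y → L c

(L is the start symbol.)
FIRST sets of the non-terminals involved (from the grammar, by fixed-point iteration):
  FIRST(L) = { 'c', 'f', ε }

To compute FIRST(L f), process the symbols left to right:
Symbol L is a non-terminal. Add FIRST(L) \ {ε} = { 'c', 'f' }
L is nullable (ε ∈ FIRST(L)), continue to the next symbol.
Symbol f is a terminal. Add 'f' and stop.
FIRST(L f) = { 'c', 'f' }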